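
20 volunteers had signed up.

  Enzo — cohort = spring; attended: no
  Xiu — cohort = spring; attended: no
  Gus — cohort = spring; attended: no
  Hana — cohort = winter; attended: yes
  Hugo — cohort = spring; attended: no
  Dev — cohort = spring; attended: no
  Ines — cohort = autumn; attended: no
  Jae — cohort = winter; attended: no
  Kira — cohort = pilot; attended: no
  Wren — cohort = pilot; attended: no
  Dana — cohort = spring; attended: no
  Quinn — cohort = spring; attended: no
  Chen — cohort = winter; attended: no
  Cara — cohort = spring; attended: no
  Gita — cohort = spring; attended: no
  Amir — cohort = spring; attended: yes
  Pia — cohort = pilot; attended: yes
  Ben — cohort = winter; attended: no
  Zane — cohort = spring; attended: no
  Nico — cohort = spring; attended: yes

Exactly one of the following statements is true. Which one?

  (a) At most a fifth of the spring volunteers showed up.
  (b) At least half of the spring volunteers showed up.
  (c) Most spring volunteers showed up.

|A| = 12, |A ∩ B| = 2, |A ∖ B| = 10.
(a) requires |A ∩ B| / |A| ≤ 1/5: true.
(b) requires |A ∩ B| ≥ |A ∖ B|: false.
(c) requires |A ∩ B| > |A ∖ B|: false.

(a)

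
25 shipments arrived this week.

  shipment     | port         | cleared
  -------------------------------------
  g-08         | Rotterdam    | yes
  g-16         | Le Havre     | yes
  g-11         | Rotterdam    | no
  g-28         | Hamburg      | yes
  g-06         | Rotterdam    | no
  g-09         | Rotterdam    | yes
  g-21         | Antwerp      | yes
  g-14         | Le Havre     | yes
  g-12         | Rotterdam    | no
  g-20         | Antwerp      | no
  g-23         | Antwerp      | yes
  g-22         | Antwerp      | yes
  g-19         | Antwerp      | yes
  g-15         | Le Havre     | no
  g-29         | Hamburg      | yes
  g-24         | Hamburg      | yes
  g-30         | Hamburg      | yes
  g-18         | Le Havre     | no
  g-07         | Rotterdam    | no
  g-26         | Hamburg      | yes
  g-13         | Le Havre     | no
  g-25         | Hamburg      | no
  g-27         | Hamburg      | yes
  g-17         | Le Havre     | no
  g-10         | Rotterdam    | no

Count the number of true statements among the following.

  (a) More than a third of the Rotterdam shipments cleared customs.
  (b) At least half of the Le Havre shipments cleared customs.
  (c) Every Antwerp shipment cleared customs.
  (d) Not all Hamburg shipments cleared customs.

(a) Rotterdam: |A| = 7, |A ∩ B| = 2; needs |A ∩ B| / |A| > 1/3 — false.
(b) Le Havre: |A| = 6, |A ∩ B| = 2; needs |A ∩ B| ≥ |A ∖ B| — false.
(c) Antwerp: |A| = 5, |A ∩ B| = 4; needs A ⊆ B, i.e. every element of A is in B (|A ∖ B| = 0) — false.
(d) Hamburg: |A| = 7, |A ∩ B| = 6; needs A ⊄ B (|A ∖ B| ≥ 1) — true.

1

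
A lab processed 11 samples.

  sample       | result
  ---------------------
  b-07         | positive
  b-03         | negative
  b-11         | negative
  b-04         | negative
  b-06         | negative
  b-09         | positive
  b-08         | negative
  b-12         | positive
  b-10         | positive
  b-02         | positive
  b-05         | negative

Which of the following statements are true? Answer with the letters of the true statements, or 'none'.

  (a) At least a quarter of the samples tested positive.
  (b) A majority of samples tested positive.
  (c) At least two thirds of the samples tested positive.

(a)

|A| = 11, |A ∩ B| = 5, |A ∖ B| = 6.
(a) |A ∩ B| / |A| ≥ 1/4: holds.
(b) |A ∩ B| > |A ∖ B|: fails.
(c) |A ∩ B| / |A| ≥ 2/3: fails.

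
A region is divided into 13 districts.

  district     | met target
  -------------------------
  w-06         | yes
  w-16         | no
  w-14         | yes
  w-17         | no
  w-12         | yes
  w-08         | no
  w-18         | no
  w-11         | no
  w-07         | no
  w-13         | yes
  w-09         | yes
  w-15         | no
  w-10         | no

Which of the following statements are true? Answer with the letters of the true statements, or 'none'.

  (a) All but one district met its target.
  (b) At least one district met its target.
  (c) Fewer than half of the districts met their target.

|A| = 13, |A ∩ B| = 5, |A ∖ B| = 8.
(a) |A ∖ B| = 1: fails.
(b) A ∩ B ≠ ∅ (|A ∩ B| ≥ 1): holds.
(c) |A ∩ B| < |A ∖ B|: holds.

(b), (c)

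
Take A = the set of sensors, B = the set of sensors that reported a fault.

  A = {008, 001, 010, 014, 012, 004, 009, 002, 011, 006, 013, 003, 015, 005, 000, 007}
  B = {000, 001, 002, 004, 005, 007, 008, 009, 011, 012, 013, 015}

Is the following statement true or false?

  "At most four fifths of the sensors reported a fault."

True

Truth condition: |A ∩ B| / |A| ≤ 4/5.
|A| = 16, |A ∩ B| = 12, |A ∖ B| = 4.
|A ∩ B|/|A| = 12/16, so the statement is true.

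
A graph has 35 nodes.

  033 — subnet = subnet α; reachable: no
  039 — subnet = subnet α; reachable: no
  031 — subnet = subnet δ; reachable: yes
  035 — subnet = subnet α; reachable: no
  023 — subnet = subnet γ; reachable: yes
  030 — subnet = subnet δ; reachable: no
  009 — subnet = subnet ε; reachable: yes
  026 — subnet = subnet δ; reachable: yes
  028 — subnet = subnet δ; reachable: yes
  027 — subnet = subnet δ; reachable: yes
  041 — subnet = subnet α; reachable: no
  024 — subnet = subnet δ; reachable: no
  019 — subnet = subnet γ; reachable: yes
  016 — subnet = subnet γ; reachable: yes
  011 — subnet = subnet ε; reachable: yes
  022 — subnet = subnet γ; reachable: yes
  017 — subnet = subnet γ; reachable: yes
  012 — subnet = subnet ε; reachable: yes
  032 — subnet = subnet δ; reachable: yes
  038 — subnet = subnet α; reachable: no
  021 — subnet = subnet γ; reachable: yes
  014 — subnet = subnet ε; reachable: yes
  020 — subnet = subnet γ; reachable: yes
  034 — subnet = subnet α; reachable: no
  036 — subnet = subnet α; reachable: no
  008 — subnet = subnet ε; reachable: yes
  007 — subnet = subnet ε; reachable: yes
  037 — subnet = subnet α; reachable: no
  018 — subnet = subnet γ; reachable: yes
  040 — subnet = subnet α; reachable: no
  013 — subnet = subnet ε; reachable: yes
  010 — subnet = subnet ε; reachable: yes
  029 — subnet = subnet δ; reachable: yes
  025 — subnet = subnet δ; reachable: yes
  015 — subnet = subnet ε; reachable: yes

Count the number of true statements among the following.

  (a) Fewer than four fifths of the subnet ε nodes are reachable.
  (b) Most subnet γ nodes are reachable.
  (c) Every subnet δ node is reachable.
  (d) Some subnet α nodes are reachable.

(a) subnet ε: |A| = 9, |A ∩ B| = 9; needs |A ∩ B| / |A| < 4/5 — false.
(b) subnet γ: |A| = 8, |A ∩ B| = 8; needs |A ∩ B| > |A ∖ B| — true.
(c) subnet δ: |A| = 9, |A ∩ B| = 7; needs A ⊆ B, i.e. every element of A is in B (|A ∖ B| = 0) — false.
(d) subnet α: |A| = 9, |A ∩ B| = 0; needs A ∩ B ≠ ∅ (|A ∩ B| ≥ 1) — false.

1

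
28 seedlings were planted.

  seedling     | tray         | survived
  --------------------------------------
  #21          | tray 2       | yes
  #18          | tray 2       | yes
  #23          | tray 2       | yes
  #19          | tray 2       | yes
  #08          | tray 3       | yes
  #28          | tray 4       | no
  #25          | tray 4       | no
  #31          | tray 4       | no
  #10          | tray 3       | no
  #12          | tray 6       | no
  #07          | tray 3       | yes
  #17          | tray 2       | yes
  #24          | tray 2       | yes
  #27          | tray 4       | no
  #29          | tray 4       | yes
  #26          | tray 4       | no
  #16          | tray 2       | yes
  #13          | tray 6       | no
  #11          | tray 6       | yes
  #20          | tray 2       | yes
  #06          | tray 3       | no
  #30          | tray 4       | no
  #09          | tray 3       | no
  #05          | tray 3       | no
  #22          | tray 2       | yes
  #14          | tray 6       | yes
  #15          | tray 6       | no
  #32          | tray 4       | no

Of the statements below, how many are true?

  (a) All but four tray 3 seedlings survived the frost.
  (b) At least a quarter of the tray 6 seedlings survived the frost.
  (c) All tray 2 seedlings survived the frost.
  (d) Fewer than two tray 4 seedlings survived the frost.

4

(a) tray 3: |A| = 6, |A ∩ B| = 2; needs |A ∖ B| = 4 — true.
(b) tray 6: |A| = 5, |A ∩ B| = 2; needs |A ∩ B| / |A| ≥ 1/4 — true.
(c) tray 2: |A| = 9, |A ∩ B| = 9; needs A ⊆ B, i.e. every element of A is in B (|A ∖ B| = 0) — true.
(d) tray 4: |A| = 8, |A ∩ B| = 1; needs |A ∩ B| < 2 — true.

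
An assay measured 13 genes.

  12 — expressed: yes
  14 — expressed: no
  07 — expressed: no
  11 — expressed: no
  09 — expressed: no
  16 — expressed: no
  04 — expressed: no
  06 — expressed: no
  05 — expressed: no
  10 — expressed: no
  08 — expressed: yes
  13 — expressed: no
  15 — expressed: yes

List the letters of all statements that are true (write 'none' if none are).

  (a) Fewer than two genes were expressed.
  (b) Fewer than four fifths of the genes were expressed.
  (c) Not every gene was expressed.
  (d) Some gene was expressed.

|A| = 13, |A ∩ B| = 3, |A ∖ B| = 10.
(a) |A ∩ B| < 2: fails.
(b) |A ∩ B| / |A| < 4/5: holds.
(c) A ⊄ B (|A ∖ B| ≥ 1): holds.
(d) A ∩ B ≠ ∅ (|A ∩ B| ≥ 1): holds.

(b), (c), (d)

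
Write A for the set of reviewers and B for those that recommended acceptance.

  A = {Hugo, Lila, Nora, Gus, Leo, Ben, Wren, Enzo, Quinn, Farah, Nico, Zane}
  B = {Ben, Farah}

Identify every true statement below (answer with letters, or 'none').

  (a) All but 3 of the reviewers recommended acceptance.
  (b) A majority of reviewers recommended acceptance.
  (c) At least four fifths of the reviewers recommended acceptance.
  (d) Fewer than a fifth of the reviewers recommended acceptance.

|A| = 12, |A ∩ B| = 2, |A ∖ B| = 10.
(a) |A ∖ B| = 3: fails.
(b) |A ∩ B| > |A ∖ B|: fails.
(c) |A ∩ B| / |A| ≥ 4/5: fails.
(d) |A ∩ B| / |A| < 1/5: holds.

(d)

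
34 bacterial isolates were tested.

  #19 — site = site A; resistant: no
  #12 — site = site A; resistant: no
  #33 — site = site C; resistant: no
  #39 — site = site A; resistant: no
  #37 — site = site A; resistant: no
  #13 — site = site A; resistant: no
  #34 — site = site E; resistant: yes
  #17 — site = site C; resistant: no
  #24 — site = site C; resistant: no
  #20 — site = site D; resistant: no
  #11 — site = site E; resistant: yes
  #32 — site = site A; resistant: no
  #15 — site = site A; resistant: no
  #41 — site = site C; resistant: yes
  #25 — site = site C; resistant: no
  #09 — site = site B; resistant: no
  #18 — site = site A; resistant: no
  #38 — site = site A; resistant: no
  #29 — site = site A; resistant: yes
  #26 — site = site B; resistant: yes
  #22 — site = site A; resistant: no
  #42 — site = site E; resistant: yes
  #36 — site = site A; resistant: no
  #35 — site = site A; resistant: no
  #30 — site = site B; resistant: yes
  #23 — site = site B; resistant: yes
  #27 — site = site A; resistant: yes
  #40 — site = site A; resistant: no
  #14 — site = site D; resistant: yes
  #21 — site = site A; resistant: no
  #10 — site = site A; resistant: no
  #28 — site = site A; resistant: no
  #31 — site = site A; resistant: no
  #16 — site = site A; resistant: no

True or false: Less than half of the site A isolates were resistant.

True

Truth condition: |A ∩ B| < |A ∖ B|.
|A| = 20, |A ∩ B| = 2, |A ∖ B| = 18.
2 < 18, so the statement is true.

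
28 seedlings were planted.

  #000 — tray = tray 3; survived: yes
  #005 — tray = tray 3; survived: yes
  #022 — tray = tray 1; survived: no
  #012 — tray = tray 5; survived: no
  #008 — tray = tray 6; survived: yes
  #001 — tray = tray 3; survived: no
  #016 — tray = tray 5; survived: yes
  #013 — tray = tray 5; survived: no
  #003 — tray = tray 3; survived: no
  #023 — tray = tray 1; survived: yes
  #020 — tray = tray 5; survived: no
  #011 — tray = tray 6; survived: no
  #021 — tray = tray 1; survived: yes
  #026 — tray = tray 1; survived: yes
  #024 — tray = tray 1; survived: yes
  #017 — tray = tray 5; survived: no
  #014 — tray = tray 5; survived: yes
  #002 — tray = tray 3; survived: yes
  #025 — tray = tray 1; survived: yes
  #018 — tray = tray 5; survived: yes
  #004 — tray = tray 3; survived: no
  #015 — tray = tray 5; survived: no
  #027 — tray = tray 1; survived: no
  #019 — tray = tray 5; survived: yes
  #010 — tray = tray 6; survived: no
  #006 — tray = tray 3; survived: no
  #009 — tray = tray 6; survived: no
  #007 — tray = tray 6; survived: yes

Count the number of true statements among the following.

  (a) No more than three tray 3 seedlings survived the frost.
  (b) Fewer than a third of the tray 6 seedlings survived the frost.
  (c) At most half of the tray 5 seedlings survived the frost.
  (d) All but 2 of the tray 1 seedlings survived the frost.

(a) tray 3: |A| = 7, |A ∩ B| = 3; needs |A ∩ B| ≤ 3 — true.
(b) tray 6: |A| = 5, |A ∩ B| = 2; needs |A ∩ B| / |A| < 1/3 — false.
(c) tray 5: |A| = 9, |A ∩ B| = 4; needs |A ∩ B| ≤ |A ∖ B| — true.
(d) tray 1: |A| = 7, |A ∩ B| = 5; needs |A ∖ B| = 2 — true.

3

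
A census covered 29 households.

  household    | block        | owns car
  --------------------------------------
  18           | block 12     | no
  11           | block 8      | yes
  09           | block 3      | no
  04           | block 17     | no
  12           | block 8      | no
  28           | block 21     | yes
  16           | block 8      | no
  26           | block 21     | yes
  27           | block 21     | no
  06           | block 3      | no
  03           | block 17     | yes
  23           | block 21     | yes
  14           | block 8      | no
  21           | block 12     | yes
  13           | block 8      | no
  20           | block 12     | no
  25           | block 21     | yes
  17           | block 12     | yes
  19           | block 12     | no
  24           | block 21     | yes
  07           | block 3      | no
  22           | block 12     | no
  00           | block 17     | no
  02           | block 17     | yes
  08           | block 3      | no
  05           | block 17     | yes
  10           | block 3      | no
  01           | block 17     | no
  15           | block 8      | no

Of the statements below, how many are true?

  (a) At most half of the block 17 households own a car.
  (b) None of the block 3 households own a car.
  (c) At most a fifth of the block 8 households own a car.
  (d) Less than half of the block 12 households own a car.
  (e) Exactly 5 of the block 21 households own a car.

5

(a) block 17: |A| = 6, |A ∩ B| = 3; needs |A ∩ B| ≤ |A ∖ B| — true.
(b) block 3: |A| = 5, |A ∩ B| = 0; needs A ∩ B = ∅ (|A ∩ B| = 0) — true.
(c) block 8: |A| = 6, |A ∩ B| = 1; needs |A ∩ B| / |A| ≤ 1/5 — true.
(d) block 12: |A| = 6, |A ∩ B| = 2; needs |A ∩ B| < |A ∖ B| — true.
(e) block 21: |A| = 6, |A ∩ B| = 5; needs |A ∩ B| = 5 — true.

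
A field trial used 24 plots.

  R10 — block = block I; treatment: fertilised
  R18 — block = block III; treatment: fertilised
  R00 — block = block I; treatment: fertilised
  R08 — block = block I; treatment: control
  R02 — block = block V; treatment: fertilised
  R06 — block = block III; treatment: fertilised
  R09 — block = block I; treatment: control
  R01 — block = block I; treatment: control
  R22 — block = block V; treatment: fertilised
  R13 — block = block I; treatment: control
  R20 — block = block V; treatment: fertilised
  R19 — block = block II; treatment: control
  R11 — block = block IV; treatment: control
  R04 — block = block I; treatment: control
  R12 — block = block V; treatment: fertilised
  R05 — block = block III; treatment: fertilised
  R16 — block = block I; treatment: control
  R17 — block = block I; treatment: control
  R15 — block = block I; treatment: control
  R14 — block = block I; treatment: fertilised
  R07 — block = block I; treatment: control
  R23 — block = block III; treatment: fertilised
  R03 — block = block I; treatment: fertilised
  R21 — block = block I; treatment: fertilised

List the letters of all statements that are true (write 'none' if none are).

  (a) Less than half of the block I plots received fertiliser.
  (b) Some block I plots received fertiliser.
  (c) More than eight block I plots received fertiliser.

(a), (b)

|A| = 14, |A ∩ B| = 5, |A ∖ B| = 9.
(a) |A ∩ B| < |A ∖ B|: holds.
(b) A ∩ B ≠ ∅ (|A ∩ B| ≥ 1): holds.
(c) |A ∩ B| > 8: fails.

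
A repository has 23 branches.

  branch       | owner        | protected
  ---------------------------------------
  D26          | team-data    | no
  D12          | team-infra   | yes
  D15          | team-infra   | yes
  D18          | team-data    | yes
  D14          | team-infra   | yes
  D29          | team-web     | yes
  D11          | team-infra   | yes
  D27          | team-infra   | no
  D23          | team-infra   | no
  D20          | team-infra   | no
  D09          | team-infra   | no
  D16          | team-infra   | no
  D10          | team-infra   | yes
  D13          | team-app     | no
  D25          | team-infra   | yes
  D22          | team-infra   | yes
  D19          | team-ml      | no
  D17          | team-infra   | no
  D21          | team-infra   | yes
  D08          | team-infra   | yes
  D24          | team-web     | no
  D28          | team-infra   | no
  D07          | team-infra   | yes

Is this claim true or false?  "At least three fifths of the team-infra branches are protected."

False

The determiner here denotes the relation: |A ∩ B| / |A| ≥ 3/5.
|A| = 17, |A ∩ B| = 10, |A ∖ B| = 7.
|A ∩ B|/|A| = 10/17, so the statement is false.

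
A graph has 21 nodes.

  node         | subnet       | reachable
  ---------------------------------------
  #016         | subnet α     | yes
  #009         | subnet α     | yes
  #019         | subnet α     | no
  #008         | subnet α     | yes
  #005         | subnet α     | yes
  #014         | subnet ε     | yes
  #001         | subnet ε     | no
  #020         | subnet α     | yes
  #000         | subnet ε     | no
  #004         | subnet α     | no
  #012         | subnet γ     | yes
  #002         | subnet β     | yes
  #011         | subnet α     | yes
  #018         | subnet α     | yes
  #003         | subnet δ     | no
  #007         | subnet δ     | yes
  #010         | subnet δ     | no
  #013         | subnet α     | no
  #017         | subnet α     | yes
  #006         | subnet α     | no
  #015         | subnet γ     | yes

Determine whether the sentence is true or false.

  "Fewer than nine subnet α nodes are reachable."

Truth condition: |A ∩ B| < 9.
A (the restrictor) = {#016, #009, #019, #008, #005, #020, #004, #011, #018, #013, #017, #006}, |A| = 12.
A ∩ B = {#016, #009, #008, #005, #020, #011, #018, #017}, so |A ∩ B| = 8.
|A ∩ B| = 8, so the statement is true.

True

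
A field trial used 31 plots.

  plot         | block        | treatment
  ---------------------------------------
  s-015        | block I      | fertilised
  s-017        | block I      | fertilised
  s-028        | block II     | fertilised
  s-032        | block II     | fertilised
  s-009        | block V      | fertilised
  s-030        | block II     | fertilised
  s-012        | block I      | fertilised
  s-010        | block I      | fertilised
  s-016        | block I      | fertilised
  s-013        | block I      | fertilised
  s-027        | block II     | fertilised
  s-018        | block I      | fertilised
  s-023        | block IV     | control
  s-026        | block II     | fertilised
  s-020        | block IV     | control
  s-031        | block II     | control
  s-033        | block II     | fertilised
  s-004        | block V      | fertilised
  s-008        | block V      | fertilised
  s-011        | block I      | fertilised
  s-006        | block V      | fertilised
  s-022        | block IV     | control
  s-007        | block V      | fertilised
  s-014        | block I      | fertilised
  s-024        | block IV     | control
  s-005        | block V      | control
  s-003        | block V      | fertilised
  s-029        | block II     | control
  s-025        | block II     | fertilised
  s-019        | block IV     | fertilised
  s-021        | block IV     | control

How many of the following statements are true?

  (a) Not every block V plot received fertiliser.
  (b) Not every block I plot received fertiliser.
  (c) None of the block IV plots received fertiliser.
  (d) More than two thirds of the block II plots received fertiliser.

2

(a) block V: |A| = 7, |A ∩ B| = 6; needs A ⊄ B (|A ∖ B| ≥ 1) — true.
(b) block I: |A| = 9, |A ∩ B| = 9; needs A ⊄ B (|A ∖ B| ≥ 1) — false.
(c) block IV: |A| = 6, |A ∩ B| = 1; needs A ∩ B = ∅ (|A ∩ B| = 0) — false.
(d) block II: |A| = 9, |A ∩ B| = 7; needs |A ∩ B| / |A| > 2/3 — true.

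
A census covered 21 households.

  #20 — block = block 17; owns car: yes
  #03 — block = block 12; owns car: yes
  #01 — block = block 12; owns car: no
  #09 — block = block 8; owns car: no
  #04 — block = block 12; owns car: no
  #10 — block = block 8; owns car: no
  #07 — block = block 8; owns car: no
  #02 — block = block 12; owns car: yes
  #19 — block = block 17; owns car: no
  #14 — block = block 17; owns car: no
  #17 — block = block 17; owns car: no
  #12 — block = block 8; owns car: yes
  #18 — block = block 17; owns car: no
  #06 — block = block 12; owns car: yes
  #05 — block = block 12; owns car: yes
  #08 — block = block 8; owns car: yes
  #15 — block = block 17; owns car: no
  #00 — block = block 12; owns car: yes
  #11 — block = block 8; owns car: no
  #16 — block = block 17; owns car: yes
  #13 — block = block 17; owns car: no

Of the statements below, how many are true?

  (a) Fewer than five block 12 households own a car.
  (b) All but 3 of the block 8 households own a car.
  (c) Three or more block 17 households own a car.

(a) block 12: |A| = 7, |A ∩ B| = 5; needs |A ∩ B| < 5 — false.
(b) block 8: |A| = 6, |A ∩ B| = 2; needs |A ∖ B| = 3 — false.
(c) block 17: |A| = 8, |A ∩ B| = 2; needs |A ∩ B| ≥ 3 — false.

0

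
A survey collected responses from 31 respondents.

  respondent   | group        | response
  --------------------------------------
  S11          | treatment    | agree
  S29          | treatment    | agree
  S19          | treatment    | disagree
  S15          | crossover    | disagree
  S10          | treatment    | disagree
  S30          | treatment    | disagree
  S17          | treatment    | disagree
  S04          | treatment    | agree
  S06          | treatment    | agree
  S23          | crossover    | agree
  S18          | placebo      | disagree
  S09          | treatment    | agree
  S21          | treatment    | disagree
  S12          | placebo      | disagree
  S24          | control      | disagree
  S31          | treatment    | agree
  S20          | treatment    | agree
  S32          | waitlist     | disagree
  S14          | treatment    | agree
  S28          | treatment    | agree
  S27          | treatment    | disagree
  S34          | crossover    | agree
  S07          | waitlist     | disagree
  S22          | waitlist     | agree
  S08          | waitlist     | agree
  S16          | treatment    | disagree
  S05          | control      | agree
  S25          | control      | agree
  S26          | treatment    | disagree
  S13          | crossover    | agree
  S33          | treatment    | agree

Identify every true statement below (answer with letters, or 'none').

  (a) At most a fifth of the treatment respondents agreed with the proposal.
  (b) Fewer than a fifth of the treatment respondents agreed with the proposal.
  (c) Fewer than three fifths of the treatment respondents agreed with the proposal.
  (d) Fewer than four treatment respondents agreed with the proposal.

|A| = 18, |A ∩ B| = 10, |A ∖ B| = 8.
(a) |A ∩ B| / |A| ≤ 1/5: fails.
(b) |A ∩ B| / |A| < 1/5: fails.
(c) |A ∩ B| / |A| < 3/5: holds.
(d) |A ∩ B| < 4: fails.

(c)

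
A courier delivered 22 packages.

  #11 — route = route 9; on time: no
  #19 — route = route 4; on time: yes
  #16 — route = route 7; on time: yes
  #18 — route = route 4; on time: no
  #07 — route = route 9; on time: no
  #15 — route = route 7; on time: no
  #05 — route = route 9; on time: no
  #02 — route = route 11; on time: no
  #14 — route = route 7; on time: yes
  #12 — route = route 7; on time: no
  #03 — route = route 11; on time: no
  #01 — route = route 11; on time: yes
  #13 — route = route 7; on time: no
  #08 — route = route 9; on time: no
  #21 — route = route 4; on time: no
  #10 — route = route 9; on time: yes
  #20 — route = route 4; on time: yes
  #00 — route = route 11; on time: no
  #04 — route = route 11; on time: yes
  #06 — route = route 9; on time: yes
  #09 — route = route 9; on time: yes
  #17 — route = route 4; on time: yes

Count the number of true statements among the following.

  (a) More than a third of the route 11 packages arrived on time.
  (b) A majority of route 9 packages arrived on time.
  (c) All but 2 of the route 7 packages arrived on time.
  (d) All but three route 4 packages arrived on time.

(a) route 11: |A| = 5, |A ∩ B| = 2; needs |A ∩ B| / |A| > 1/3 — true.
(b) route 9: |A| = 7, |A ∩ B| = 3; needs |A ∩ B| > |A ∖ B| — false.
(c) route 7: |A| = 5, |A ∩ B| = 2; needs |A ∖ B| = 2 — false.
(d) route 4: |A| = 5, |A ∩ B| = 3; needs |A ∖ B| = 3 — false.

1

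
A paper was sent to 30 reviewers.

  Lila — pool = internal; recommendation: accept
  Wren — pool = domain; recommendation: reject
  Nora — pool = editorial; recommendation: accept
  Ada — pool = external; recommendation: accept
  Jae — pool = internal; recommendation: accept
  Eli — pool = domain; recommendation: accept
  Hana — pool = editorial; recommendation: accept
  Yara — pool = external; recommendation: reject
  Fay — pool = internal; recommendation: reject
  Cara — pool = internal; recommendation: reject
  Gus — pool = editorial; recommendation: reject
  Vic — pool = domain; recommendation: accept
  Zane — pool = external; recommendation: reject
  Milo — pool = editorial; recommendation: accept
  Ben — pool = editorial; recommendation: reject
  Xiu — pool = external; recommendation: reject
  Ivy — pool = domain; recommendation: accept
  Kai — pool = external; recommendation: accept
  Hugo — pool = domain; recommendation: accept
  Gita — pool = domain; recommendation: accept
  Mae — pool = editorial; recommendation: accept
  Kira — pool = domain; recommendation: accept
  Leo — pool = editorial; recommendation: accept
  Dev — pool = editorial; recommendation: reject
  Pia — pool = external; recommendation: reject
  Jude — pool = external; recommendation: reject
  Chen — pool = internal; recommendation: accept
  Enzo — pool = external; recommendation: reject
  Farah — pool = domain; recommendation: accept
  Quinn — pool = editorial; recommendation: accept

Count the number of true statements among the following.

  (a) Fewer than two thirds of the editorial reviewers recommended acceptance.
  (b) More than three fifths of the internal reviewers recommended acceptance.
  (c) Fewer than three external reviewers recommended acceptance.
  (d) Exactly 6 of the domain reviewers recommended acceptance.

1

(a) editorial: |A| = 9, |A ∩ B| = 6; needs |A ∩ B| / |A| < 2/3 — false.
(b) internal: |A| = 5, |A ∩ B| = 3; needs |A ∩ B| / |A| > 3/5 — false.
(c) external: |A| = 8, |A ∩ B| = 2; needs |A ∩ B| < 3 — true.
(d) domain: |A| = 8, |A ∩ B| = 7; needs |A ∩ B| = 6 — false.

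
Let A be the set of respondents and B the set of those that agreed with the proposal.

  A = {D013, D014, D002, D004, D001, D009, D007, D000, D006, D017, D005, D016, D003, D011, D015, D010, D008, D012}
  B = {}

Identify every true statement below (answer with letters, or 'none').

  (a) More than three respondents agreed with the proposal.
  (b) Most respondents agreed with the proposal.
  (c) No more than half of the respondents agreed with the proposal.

|A| = 18, |A ∩ B| = 0, |A ∖ B| = 18.
(a) |A ∩ B| > 3: fails.
(b) |A ∩ B| > |A ∖ B|: fails.
(c) |A ∩ B| ≤ |A ∖ B|: holds.

(c)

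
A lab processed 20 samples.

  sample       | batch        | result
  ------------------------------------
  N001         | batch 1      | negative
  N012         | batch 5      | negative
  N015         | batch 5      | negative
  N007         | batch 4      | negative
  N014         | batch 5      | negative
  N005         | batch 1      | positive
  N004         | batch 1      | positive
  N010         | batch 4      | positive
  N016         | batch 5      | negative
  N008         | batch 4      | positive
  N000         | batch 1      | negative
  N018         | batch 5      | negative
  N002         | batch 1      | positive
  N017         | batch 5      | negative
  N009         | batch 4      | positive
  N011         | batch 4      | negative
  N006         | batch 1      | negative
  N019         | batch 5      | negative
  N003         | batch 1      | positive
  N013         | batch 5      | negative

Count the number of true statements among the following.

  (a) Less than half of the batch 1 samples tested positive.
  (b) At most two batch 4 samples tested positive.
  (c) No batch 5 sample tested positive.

(a) batch 1: |A| = 7, |A ∩ B| = 4; needs |A ∩ B| < |A ∖ B| — false.
(b) batch 4: |A| = 5, |A ∩ B| = 3; needs |A ∩ B| ≤ 2 — false.
(c) batch 5: |A| = 8, |A ∩ B| = 0; needs A ∩ B = ∅ (|A ∩ B| = 0) — true.

1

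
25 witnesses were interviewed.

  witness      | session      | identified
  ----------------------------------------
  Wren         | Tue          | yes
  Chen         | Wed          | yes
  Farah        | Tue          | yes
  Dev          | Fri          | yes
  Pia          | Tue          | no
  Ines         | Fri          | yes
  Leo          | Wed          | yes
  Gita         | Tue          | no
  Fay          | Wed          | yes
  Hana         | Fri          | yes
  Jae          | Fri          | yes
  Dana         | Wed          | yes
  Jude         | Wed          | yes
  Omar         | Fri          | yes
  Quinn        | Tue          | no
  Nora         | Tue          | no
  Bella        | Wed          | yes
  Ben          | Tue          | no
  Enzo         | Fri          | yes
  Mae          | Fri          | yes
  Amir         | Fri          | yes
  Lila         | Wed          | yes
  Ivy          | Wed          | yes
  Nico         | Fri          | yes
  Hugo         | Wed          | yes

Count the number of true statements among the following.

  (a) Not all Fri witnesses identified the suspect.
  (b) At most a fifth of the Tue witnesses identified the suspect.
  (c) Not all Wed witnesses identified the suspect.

(a) Fri: |A| = 9, |A ∩ B| = 9; needs A ⊄ B (|A ∖ B| ≥ 1) — false.
(b) Tue: |A| = 7, |A ∩ B| = 2; needs |A ∩ B| / |A| ≤ 1/5 — false.
(c) Wed: |A| = 9, |A ∩ B| = 9; needs A ⊄ B (|A ∖ B| ≥ 1) — false.

0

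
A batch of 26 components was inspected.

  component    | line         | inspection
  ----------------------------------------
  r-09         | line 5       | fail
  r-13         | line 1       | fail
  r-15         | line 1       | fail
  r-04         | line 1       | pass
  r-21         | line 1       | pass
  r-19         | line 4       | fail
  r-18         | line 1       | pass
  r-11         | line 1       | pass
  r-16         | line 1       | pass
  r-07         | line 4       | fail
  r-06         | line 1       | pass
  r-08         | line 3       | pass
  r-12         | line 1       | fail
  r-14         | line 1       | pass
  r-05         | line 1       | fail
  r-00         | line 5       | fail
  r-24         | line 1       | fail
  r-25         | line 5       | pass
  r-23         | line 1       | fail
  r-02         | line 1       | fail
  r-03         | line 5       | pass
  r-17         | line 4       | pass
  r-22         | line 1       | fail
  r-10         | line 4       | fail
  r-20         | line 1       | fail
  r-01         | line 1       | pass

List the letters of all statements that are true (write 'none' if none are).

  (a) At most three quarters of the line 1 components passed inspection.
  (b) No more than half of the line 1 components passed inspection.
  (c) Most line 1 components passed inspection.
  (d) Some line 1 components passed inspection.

(a), (b), (d)

|A| = 17, |A ∩ B| = 8, |A ∖ B| = 9.
(a) |A ∩ B| / |A| ≤ 3/4: holds.
(b) |A ∩ B| ≤ |A ∖ B|: holds.
(c) |A ∩ B| > |A ∖ B|: fails.
(d) A ∩ B ≠ ∅ (|A ∩ B| ≥ 1): holds.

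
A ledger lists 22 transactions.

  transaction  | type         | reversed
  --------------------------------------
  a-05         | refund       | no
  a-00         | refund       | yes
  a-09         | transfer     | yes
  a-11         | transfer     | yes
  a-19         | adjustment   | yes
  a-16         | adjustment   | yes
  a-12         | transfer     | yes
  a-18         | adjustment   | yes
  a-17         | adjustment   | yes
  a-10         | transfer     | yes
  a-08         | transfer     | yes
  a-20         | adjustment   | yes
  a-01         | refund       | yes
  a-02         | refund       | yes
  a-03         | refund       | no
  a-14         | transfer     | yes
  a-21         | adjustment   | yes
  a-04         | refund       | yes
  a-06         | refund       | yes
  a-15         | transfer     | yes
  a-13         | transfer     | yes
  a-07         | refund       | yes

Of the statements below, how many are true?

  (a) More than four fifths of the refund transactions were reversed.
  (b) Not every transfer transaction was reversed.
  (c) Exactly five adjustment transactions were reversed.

0

(a) refund: |A| = 8, |A ∩ B| = 6; needs |A ∩ B| / |A| > 4/5 — false.
(b) transfer: |A| = 8, |A ∩ B| = 8; needs A ⊄ B (|A ∖ B| ≥ 1) — false.
(c) adjustment: |A| = 6, |A ∩ B| = 6; needs |A ∩ B| = 5 — false.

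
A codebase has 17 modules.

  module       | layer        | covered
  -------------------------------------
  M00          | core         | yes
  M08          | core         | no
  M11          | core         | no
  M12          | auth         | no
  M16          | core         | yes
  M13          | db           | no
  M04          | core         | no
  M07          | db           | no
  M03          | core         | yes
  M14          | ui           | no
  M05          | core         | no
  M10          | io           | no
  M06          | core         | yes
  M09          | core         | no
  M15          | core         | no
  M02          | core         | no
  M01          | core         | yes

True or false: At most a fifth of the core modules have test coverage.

False

Truth condition: |A ∩ B| / |A| ≤ 1/5.
A (the restrictor) = {M00, M08, M11, M16, M04, M03, M05, M06, M09, M15, M02, M01}, |A| = 12.
A ∩ B = {M00, M16, M03, M06, M01}, so |A ∩ B| = 5.
A ∖ B = {M08, M11, M04, M05, M09, M15, M02}, so |A ∖ B| = 7.
|A ∩ B|/|A| = 5/12, so the statement is false.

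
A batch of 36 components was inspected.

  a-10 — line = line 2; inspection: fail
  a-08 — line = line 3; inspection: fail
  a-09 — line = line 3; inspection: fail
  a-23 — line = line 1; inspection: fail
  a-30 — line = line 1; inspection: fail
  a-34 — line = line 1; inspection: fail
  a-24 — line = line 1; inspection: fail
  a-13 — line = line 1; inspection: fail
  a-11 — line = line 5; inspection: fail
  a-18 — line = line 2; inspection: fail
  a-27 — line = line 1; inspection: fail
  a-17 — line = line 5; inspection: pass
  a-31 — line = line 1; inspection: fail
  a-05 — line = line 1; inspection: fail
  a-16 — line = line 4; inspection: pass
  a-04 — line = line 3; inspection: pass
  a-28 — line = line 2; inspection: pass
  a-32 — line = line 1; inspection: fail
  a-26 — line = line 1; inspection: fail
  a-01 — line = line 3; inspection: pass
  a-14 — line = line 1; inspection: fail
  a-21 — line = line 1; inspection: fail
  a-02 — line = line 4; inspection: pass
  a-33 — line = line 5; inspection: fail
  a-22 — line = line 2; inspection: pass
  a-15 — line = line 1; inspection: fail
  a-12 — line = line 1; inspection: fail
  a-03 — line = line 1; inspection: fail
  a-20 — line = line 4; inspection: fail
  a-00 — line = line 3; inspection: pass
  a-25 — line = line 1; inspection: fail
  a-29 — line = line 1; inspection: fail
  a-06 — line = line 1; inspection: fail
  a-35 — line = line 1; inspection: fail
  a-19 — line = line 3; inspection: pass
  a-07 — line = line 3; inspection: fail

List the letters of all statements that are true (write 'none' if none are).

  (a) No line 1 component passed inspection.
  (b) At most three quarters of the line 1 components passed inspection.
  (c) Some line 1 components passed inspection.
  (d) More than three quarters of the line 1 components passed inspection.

(a), (b)

|A| = 19, |A ∩ B| = 0, |A ∖ B| = 19.
(a) A ∩ B = ∅ (|A ∩ B| = 0): holds.
(b) |A ∩ B| / |A| ≤ 3/4: holds.
(c) A ∩ B ≠ ∅ (|A ∩ B| ≥ 1): fails.
(d) |A ∩ B| / |A| > 3/4: fails.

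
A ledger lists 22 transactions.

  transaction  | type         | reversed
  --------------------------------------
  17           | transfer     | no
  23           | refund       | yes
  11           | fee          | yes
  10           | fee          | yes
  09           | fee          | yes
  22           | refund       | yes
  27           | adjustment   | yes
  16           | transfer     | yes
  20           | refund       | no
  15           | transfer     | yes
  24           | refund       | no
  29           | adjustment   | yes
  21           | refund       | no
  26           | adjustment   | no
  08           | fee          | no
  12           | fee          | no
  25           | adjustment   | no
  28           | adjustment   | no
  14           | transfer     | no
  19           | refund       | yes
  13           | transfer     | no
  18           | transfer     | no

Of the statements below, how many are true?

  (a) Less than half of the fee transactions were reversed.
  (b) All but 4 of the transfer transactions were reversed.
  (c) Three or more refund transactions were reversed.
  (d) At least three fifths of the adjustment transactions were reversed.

2

(a) fee: |A| = 5, |A ∩ B| = 3; needs |A ∩ B| < |A ∖ B| — false.
(b) transfer: |A| = 6, |A ∩ B| = 2; needs |A ∖ B| = 4 — true.
(c) refund: |A| = 6, |A ∩ B| = 3; needs |A ∩ B| ≥ 3 — true.
(d) adjustment: |A| = 5, |A ∩ B| = 2; needs |A ∩ B| / |A| ≥ 3/5 — false.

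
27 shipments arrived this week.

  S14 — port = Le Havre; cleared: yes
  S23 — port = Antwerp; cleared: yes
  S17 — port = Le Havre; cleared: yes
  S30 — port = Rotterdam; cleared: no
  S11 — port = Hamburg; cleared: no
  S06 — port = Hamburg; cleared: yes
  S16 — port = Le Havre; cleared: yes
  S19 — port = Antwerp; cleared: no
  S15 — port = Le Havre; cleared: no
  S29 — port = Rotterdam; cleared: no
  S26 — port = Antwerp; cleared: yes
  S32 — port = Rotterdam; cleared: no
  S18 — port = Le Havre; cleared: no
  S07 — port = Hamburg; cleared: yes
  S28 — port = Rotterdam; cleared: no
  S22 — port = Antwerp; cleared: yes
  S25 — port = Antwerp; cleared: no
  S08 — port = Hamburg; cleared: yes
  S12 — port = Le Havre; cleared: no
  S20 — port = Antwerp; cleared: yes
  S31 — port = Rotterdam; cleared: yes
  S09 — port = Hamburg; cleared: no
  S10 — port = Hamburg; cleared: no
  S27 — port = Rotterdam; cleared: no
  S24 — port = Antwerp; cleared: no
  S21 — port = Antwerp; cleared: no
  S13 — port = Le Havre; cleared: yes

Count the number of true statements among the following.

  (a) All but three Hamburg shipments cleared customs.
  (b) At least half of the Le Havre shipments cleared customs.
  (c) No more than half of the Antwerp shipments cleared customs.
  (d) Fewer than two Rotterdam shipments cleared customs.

4

(a) Hamburg: |A| = 6, |A ∩ B| = 3; needs |A ∖ B| = 3 — true.
(b) Le Havre: |A| = 7, |A ∩ B| = 4; needs |A ∩ B| ≥ |A ∖ B| — true.
(c) Antwerp: |A| = 8, |A ∩ B| = 4; needs |A ∩ B| ≤ |A ∖ B| — true.
(d) Rotterdam: |A| = 6, |A ∩ B| = 1; needs |A ∩ B| < 2 — true.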